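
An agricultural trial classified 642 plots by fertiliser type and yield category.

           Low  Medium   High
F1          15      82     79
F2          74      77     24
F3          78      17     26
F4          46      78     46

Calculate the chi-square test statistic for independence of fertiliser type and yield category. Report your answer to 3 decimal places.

132.249

Row totals: 176, 175, 121, 170. Column totals: 213, 254, 175. Grand total N = 642.
Expected counts (row total × column total / N):
  F1, Low: 176×213/642 = 58.3925
  F1, Medium: 176×254/642 = 69.6324
  F1, High: 176×175/642 = 47.9751
  F2, Low: 175×213/642 = 58.0607
  F2, Medium: 175×254/642 = 69.2368
  F2, High: 175×175/642 = 47.7025
  F3, Low: 121×213/642 = 40.1449
  F3, Medium: 121×254/642 = 47.8723
  F3, High: 121×175/642 = 32.9829
  F4, Low: 170×213/642 = 56.4019
  F4, Medium: 170×254/642 = 67.2586
  F4, High: 170×175/642 = 46.3396
Contributions (O − E)²/E:
  (15 − 58.3925)²/58.3925 = 32.2457
  (82 − 69.6324)²/69.6324 = 2.1966
  (79 − 47.9751)²/47.9751 = 20.0634
  (74 − 58.0607)²/58.0607 = 4.3758
  (77 − 69.2368)²/69.2368 = 0.8705
  (24 − 47.7025)²/47.7025 = 11.7773
  (78 − 40.1449)²/40.1449 = 35.6959
  (17 − 47.8723)²/47.8723 = 19.9092
  (26 − 32.9829)²/32.9829 = 1.4784
  (46 − 56.4019)²/56.4019 = 1.9184
  (78 − 67.2586)²/67.2586 = 1.7154
  (46 − 46.3396)²/46.3396 = 0.0025
χ² = 32.2457 + 2.1966 + 20.0634 + 4.3758 + 0.8705 + 11.7773 + 35.6959 + 19.9092 + 1.4784 + 1.9184 + 1.7154 + 0.0025 = 132.249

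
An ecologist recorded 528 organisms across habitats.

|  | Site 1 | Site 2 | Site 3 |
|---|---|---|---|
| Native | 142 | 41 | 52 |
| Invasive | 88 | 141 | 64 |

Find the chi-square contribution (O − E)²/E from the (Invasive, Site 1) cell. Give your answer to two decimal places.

Row total (Invasive) = 293; column total (Site 1) = 230; N = 528.
Expected count E = 293 × 230 / 528 = 127.633.
Contribution = (O − E)²/E = (88 − 127.633)² / 127.633 = 12.31.

12.31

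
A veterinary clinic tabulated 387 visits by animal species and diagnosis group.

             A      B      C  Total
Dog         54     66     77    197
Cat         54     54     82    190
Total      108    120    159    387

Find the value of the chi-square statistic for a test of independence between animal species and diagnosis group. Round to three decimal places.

Grand total N = 387.
Expected counts (row total × column total / N):
  Dog, A: 197×108/387 = 54.9767
  Dog, B: 197×120/387 = 61.0853
  Dog, C: 197×159/387 = 80.9380
  Cat, A: 190×108/387 = 53.0233
  Cat, B: 190×120/387 = 58.9147
  Cat, C: 190×159/387 = 78.0620
Contributions (O − E)²/E:
  (54 − 54.9767)²/54.9767 = 0.0174
  (66 − 61.0853)²/61.0853 = 0.3954
  (77 − 80.9380)²/80.9380 = 0.1916
  (54 − 53.0233)²/53.0233 = 0.0180
  (54 − 58.9147)²/58.9147 = 0.4100
  (82 − 78.0620)²/78.0620 = 0.1987
χ² = 0.0174 + 0.3954 + 0.1916 + 0.0180 + 0.4100 + 0.1987 = 1.231

1.231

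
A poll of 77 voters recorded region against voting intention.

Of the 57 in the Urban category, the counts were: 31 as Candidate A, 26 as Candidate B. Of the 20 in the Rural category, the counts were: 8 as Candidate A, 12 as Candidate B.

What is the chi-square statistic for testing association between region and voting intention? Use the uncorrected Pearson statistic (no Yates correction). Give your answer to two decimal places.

Row totals: 57, 20. Column totals: 39, 38. Grand total N = 77.
Expected counts (row total × column total / N):
  Urban, Candidate A: 57×39/77 = 28.870
  Urban, Candidate B: 57×38/77 = 28.130
  Rural, Candidate A: 20×39/77 = 10.130
  Rural, Candidate B: 20×38/77 = 9.870
Contributions (O − E)²/E:
  (31 − 28.870)²/28.870 = 0.1571
  (26 − 28.130)²/28.130 = 0.1613
  (8 − 10.130)²/10.130 = 0.4479
  (12 − 9.870)²/9.870 = 0.4597
χ² = 0.1571 + 0.1613 + 0.4479 + 0.4597 = 1.23

1.23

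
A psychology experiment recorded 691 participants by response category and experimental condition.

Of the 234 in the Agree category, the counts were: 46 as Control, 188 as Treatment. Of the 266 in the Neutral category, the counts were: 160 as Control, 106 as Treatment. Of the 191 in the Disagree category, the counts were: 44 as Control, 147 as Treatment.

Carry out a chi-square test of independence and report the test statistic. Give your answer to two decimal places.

Row totals: 234, 266, 191. Column totals: 250, 441. Grand total N = 691.
Expected counts (row total × column total / N):
  Agree, Control: 234×250/691 = 84.660
  Agree, Treatment: 234×441/691 = 149.340
  Neutral, Control: 266×250/691 = 96.237
  Neutral, Treatment: 266×441/691 = 169.763
  Disagree, Control: 191×250/691 = 69.103
  Disagree, Treatment: 191×441/691 = 121.897
Contributions (O − E)²/E:
  (46 − 84.660)²/84.660 = 17.6541
  (188 − 149.340)²/149.340 = 10.0080
  (160 − 96.237)²/96.237 = 42.2470
  (106 − 169.763)²/169.763 = 23.9494
  (44 − 69.103)²/69.103 = 9.1191
  (147 − 121.897)²/121.897 = 5.1696
χ² = 17.6541 + 10.0080 + 42.2470 + 23.9494 + 9.1191 + 5.1696 = 108.15

108.15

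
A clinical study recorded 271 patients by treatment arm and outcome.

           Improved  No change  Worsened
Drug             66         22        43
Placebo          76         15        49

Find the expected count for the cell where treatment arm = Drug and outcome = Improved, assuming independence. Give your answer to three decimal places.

Row total (Drug) = 131; column total (Improved) = 142; grand total N = 271.
Expected count = (row total × column total) / N = 131 × 142 / 271 = 68.642.

68.642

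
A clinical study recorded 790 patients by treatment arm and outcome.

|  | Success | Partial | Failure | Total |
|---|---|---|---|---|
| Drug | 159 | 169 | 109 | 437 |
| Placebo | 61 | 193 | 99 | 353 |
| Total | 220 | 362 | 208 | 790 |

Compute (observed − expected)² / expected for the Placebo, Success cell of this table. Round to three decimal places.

14.156

Row total (Placebo) = 353; column total (Success) = 220; N = 790.
Expected count E = 353 × 220 / 790 = 98.3038.
Contribution = (O − E)²/E = (61 − 98.3038)² / 98.3038 = 14.156.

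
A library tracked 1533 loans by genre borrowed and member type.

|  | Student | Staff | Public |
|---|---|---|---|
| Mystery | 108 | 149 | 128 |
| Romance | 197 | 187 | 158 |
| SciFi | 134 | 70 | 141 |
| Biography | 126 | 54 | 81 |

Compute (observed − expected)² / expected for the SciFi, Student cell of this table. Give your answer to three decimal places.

0.369

Row total (SciFi) = 345; column total (Student) = 565; N = 1533.
Expected count E = 345 × 565 / 1533 = 127.1526.
Contribution = (O − E)²/E = (134 − 127.1526)² / 127.1526 = 0.369.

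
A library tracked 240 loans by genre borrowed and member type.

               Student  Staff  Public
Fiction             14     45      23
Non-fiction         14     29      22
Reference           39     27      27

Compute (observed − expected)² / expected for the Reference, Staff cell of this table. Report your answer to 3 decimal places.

Row total (Reference) = 93; column total (Staff) = 101; N = 240.
Expected count E = 93 × 101 / 240 = 39.1375.
Contribution = (O − E)²/E = (27 − 39.1375)² / 39.1375 = 3.764.

3.764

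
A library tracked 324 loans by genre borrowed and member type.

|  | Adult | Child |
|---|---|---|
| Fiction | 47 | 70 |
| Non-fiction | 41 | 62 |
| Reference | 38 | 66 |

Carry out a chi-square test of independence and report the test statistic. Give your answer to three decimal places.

0.359

Row totals: 117, 103, 104. Column totals: 126, 198. Grand total N = 324.
Expected counts (row total × column total / N):
  Fiction, Adult: 117×126/324 = 45.5000
  Fiction, Child: 117×198/324 = 71.5000
  Non-fiction, Adult: 103×126/324 = 40.0556
  Non-fiction, Child: 103×198/324 = 62.9444
  Reference, Adult: 104×126/324 = 40.4444
  Reference, Child: 104×198/324 = 63.5556
Contributions (O − E)²/E:
  (47 − 45.5000)²/45.5000 = 0.0495
  (70 − 71.5000)²/71.5000 = 0.0315
  (41 − 40.0556)²/40.0556 = 0.0223
  (62 − 62.9444)²/62.9444 = 0.0142
  (38 − 40.4444)²/40.4444 = 0.1477
  (66 − 63.5556)²/63.5556 = 0.0940
χ² = 0.0495 + 0.0315 + 0.0223 + 0.0142 + 0.1477 + 0.0940 = 0.359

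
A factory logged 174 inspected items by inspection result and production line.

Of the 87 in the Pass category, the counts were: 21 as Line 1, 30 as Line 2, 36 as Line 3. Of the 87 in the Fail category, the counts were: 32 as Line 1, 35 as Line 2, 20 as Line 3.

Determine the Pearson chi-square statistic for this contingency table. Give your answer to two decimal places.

Row totals: 87, 87. Column totals: 53, 65, 56. Grand total N = 174.
Expected counts (row total × column total / N):
  Pass, Line 1: 87×53/174 = 26.500
  Pass, Line 2: 87×65/174 = 32.500
  Pass, Line 3: 87×56/174 = 28.000
  Fail, Line 1: 87×53/174 = 26.500
  Fail, Line 2: 87×65/174 = 32.500
  Fail, Line 3: 87×56/174 = 28.000
Contributions (O − E)²/E:
  (21 − 26.500)²/26.500 = 1.1415
  (30 − 32.500)²/32.500 = 0.1923
  (36 − 28.000)²/28.000 = 2.2857
  (32 − 26.500)²/26.500 = 1.1415
  (35 − 32.500)²/32.500 = 0.1923
  (20 − 28.000)²/28.000 = 2.2857
χ² = 1.1415 + 0.1923 + 2.2857 + 1.1415 + 0.1923 + 2.2857 = 7.24

7.24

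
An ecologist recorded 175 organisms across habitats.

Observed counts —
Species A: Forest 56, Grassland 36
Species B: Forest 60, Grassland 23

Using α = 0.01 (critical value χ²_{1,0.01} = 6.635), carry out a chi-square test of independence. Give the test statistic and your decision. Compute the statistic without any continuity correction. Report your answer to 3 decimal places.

2.546; fail to reject H₀

Row totals: 92, 83. Column totals: 116, 59. Grand total N = 175.
Expected counts (row total × column total / N):
  Species A, Forest: 92×116/175 = 60.98286
  Species A, Grassland: 92×59/175 = 31.01714
  Species B, Forest: 83×116/175 = 55.01714
  Species B, Grassland: 83×59/175 = 27.98286
Contributions (O − E)²/E:
  (56 − 60.98286)²/60.98286 = 0.4071
  (36 − 31.01714)²/31.01714 = 0.8005
  (60 − 55.01714)²/55.01714 = 0.4513
  (23 − 27.98286)²/27.98286 = 0.8873
χ² = 0.4071 + 0.8005 + 0.4513 + 0.8873 = 2.546
df = (2−1)(2−1) = 1. Since 2.546 < 6.635, fail to reject the null hypothesis of independence at α = 0.01.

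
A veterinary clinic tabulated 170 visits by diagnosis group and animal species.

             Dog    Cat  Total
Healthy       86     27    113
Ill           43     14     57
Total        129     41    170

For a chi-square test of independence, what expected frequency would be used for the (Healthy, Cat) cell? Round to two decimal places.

Row total (Healthy) = 113; column total (Cat) = 41; grand total N = 170.
Expected count = (row total × column total) / N = 113 × 41 / 170 = 27.25.

27.25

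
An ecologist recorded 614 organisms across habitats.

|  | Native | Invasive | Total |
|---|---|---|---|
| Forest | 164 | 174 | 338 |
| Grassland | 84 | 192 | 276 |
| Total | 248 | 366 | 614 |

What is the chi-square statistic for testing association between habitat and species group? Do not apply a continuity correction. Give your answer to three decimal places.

Grand total N = 614.
Expected counts (row total × column total / N):
  Forest, Native: 338×248/614 = 136.5212
  Forest, Invasive: 338×366/614 = 201.4788
  Grassland, Native: 276×248/614 = 111.4788
  Grassland, Invasive: 276×366/614 = 164.5212
Contributions (O − E)²/E:
  (164 − 136.5212)²/136.5212 = 5.5309
  (174 − 201.4788)²/201.4788 = 3.7477
  (84 − 111.4788)²/111.4788 = 6.7733
  (192 − 164.5212)²/164.5212 = 4.5896
χ² = 5.5309 + 3.7477 + 6.7733 + 4.5896 = 20.642

20.642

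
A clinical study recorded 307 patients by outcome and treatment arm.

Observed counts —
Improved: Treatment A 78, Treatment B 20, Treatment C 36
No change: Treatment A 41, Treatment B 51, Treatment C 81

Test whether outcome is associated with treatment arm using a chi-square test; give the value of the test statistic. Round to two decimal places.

Row totals: 134, 173. Column totals: 119, 71, 117. Grand total N = 307.
Expected counts (row total × column total / N):
  Improved, Treatment A: 134×119/307 = 51.941
  Improved, Treatment B: 134×71/307 = 30.990
  Improved, Treatment C: 134×117/307 = 51.068
  No change, Treatment A: 173×119/307 = 67.059
  No change, Treatment B: 173×71/307 = 40.010
  No change, Treatment C: 173×117/307 = 65.932
Contributions (O − E)²/E:
  (78 − 51.941)²/51.941 = 13.0739
  (20 − 30.990)²/30.990 = 3.8974
  (36 − 51.068)²/51.068 = 4.4459
  (41 − 67.059)²/67.059 = 10.1265
  (51 − 40.010)²/40.010 = 3.0187
  (81 − 65.932)²/65.932 = 3.4436
χ² = 13.0739 + 3.8974 + 4.4459 + 10.1265 + 3.0187 + 3.4436 = 38.01

38.01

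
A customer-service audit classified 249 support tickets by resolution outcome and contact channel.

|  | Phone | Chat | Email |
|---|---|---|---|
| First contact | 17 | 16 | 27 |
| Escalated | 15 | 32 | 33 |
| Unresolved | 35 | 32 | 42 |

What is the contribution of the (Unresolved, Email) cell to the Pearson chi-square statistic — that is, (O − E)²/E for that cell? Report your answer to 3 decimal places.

Row total (Unresolved) = 109; column total (Email) = 102; N = 249.
Expected count E = 109 × 102 / 249 = 44.6506.
Contribution = (O − E)²/E = (42 − 44.6506)² / 44.6506 = 0.157.

0.157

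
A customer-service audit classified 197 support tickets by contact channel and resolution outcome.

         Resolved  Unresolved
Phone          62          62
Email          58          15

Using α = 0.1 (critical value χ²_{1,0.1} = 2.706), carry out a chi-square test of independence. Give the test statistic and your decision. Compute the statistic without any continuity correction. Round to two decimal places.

Row totals: 124, 73. Column totals: 120, 77. Grand total N = 197.
Expected counts (row total × column total / N):
  Phone, Resolved: 124×120/197 = 75.533
  Phone, Unresolved: 124×77/197 = 48.467
  Email, Resolved: 73×120/197 = 44.467
  Email, Unresolved: 73×77/197 = 28.533
Contributions (O − E)²/E:
  (62 − 75.533)²/75.533 = 2.4247
  (62 − 48.467)²/48.467 = 3.7787
  (58 − 44.467)²/44.467 = 4.1186
  (15 − 28.533)²/28.533 = 6.4186
χ² = 2.4247 + 3.7787 + 4.1186 + 6.4186 = 16.74
df = (2−1)(2−1) = 1. Since 16.74 > 2.706, reject the null hypothesis of independence at α = 0.1.

16.74; reject H₀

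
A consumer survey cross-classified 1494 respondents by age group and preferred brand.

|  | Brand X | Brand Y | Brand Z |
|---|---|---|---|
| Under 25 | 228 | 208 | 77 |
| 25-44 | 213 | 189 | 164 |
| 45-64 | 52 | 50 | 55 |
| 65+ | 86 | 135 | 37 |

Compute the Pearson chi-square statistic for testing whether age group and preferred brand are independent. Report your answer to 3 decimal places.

68.714

Row totals: 513, 566, 157, 258. Column totals: 579, 582, 333. Grand total N = 1494.
Expected counts (row total × column total / N):
  Under 25, Brand X: 513×579/1494 = 198.8133
  Under 25, Brand Y: 513×582/1494 = 199.8434
  Under 25, Brand Z: 513×333/1494 = 114.3434
  25-44, Brand X: 566×579/1494 = 219.3534
  25-44, Brand Y: 566×582/1494 = 220.4900
  25-44, Brand Z: 566×333/1494 = 126.1566
  45-64, Brand X: 157×579/1494 = 60.8454
  45-64, Brand Y: 157×582/1494 = 61.1606
  45-64, Brand Z: 157×333/1494 = 34.9940
  65+, Brand X: 258×579/1494 = 99.9880
  65+, Brand Y: 258×582/1494 = 100.5060
  65+, Brand Z: 258×333/1494 = 57.5060
Contributions (O − E)²/E:
  (228 − 198.8133)²/198.8133 = 4.2847
  (208 − 199.8434)²/199.8434 = 0.3329
  (77 − 114.3434)²/114.3434 = 12.1960
  (213 − 219.3534)²/219.3534 = 0.1840
  (189 − 220.4900)²/220.4900 = 4.4973
  (164 − 126.1566)²/126.1566 = 11.3519
  (52 − 60.8454)²/60.8454 = 1.2859
  (50 − 61.1606)²/61.1606 = 2.0366
  (55 − 34.9940)²/34.9940 = 11.4374
  (86 − 99.9880)²/99.9880 = 1.9569
  (135 − 100.5060)²/100.5060 = 11.8385
  (37 − 57.5060)²/57.5060 = 7.3122
χ² = 4.2847 + 0.3329 + 12.1960 + 0.1840 + 4.4973 + 11.3519 + 1.2859 + 2.0366 + 11.4374 + 1.9569 + 11.8385 + 7.3122 = 68.714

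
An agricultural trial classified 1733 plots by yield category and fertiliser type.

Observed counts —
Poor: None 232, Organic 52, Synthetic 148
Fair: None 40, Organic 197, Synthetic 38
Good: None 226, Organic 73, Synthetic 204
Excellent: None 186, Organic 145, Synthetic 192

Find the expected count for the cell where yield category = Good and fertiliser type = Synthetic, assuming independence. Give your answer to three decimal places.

168.924

Row total (Good) = 503; column total (Synthetic) = 582; grand total N = 1733.
Expected count = (row total × column total) / N = 503 × 582 / 1733 = 168.924.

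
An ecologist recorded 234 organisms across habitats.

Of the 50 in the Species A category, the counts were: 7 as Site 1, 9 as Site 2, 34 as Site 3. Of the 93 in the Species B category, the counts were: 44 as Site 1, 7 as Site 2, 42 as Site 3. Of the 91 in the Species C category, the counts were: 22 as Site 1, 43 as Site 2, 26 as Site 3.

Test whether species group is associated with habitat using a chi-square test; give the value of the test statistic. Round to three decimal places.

Row totals: 50, 93, 91. Column totals: 73, 59, 102. Grand total N = 234.
Expected counts (row total × column total / N):
  Species A, Site 1: 50×73/234 = 15.59829
  Species A, Site 2: 50×59/234 = 12.60684
  Species A, Site 3: 50×102/234 = 21.79487
  Species B, Site 1: 93×73/234 = 29.01282
  Species B, Site 2: 93×59/234 = 23.44872
  Species B, Site 3: 93×102/234 = 40.53846
  Species C, Site 1: 91×73/234 = 28.38889
  Species C, Site 2: 91×59/234 = 22.94444
  Species C, Site 3: 91×102/234 = 39.66667
Contributions (O − E)²/E:
  (7 − 15.59829)²/15.59829 = 4.7397
  (9 − 12.60684)²/12.60684 = 1.0319
  (34 − 21.79487)²/21.79487 = 6.8349
  (44 − 29.01282)²/29.01282 = 7.7419
  (7 − 23.44872)²/23.44872 = 11.5384
  (42 − 40.53846)²/40.53846 = 0.0527
  (22 − 28.38889)²/28.38889 = 1.4378
  (43 − 22.94444)²/22.94444 = 17.5304
  (26 − 39.66667)²/39.66667 = 4.7087
χ² = 4.7397 + 1.0319 + 6.8349 + 7.7419 + 11.5384 + 0.0527 + 1.4378 + 17.5304 + 4.7087 = 55.616

55.616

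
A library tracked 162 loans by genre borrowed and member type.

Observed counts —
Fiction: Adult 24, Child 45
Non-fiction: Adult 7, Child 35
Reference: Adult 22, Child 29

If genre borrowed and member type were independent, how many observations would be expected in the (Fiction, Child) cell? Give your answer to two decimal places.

46.43

Row total (Fiction) = 69; column total (Child) = 109; grand total N = 162.
Expected count = (row total × column total) / N = 69 × 109 / 162 = 46.43.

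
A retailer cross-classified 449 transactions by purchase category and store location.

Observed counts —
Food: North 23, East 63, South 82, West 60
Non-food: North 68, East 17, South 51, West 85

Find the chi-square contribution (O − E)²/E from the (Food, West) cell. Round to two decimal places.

2.52

Row total (Food) = 228; column total (West) = 145; N = 449.
Expected count E = 228 × 145 / 449 = 73.6303.
Contribution = (O − E)²/E = (60 − 73.6303)² / 73.6303 = 2.52.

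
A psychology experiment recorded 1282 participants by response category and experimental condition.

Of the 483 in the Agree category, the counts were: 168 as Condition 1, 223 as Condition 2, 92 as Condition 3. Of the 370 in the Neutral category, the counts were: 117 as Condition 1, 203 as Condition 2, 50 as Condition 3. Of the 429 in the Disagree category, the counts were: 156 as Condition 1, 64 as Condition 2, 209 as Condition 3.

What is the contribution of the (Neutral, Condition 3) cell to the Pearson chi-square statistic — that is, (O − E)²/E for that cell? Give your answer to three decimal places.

25.981

Row total (Neutral) = 370; column total (Condition 3) = 351; N = 1282.
Expected count E = 370 × 351 / 1282 = 101.30265.
Contribution = (O − E)²/E = (50 − 101.30265)² / 101.30265 = 25.981.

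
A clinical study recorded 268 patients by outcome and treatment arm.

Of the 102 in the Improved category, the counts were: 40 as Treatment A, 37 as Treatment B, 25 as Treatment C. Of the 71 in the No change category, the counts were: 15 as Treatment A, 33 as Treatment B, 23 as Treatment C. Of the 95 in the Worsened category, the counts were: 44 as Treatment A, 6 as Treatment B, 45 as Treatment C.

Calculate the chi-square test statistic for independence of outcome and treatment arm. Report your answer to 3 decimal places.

41.516

Row totals: 102, 71, 95. Column totals: 99, 76, 93. Grand total N = 268.
Expected counts (row total × column total / N):
  Improved, Treatment A: 102×99/268 = 37.6791
  Improved, Treatment B: 102×76/268 = 28.9254
  Improved, Treatment C: 102×93/268 = 35.3955
  No change, Treatment A: 71×99/268 = 26.2276
  No change, Treatment B: 71×76/268 = 20.1343
  No change, Treatment C: 71×93/268 = 24.6381
  Worsened, Treatment A: 95×99/268 = 35.0933
  Worsened, Treatment B: 95×76/268 = 26.9403
  Worsened, Treatment C: 95×93/268 = 32.9664
Contributions (O − E)²/E:
  (40 − 37.6791)²/37.6791 = 0.1430
  (37 − 28.9254)²/28.9254 = 2.2540
  (25 − 35.3955)²/35.3955 = 3.0531
  (15 − 26.2276)²/26.2276 = 4.8063
  (33 − 20.1343)²/20.1343 = 8.2211
  (23 − 24.6381)²/24.6381 = 0.1089
  (44 − 35.0933)²/35.0933 = 2.2605
  (6 − 26.9403)²/26.9403 = 16.2766
  (45 − 32.9664)²/32.9664 = 4.3926
χ² = 0.1430 + 2.2540 + 3.0531 + 4.8063 + 8.2211 + 0.1089 + 2.2605 + 16.2766 + 4.3926 = 41.516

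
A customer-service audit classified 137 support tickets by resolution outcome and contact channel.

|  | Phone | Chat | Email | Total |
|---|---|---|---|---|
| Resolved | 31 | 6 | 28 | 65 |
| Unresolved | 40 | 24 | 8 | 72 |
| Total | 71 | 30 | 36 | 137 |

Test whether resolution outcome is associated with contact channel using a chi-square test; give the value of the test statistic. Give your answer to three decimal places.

22.754

Grand total N = 137.
Expected counts (row total × column total / N):
  Resolved, Phone: 65×71/137 = 33.6861
  Resolved, Chat: 65×30/137 = 14.2336
  Resolved, Email: 65×36/137 = 17.0803
  Unresolved, Phone: 72×71/137 = 37.3139
  Unresolved, Chat: 72×30/137 = 15.7664
  Unresolved, Email: 72×36/137 = 18.9197
Contributions (O − E)²/E:
  (31 − 33.6861)²/33.6861 = 0.2142
  (6 − 14.2336)²/14.2336 = 4.7628
  (28 − 17.0803)²/17.0803 = 6.9811
  (40 − 37.3139)²/37.3139 = 0.1934
  (24 − 15.7664)²/15.7664 = 4.2998
  (8 − 18.9197)²/18.9197 = 6.3024
χ² = 0.2142 + 4.7628 + 6.9811 + 0.1934 + 4.2998 + 6.3024 = 22.754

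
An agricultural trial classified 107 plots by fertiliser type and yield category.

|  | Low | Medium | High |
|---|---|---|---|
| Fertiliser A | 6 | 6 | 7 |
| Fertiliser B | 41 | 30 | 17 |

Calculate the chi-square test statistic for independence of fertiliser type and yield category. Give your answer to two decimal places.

Row totals: 19, 88. Column totals: 47, 36, 24. Grand total N = 107.
Expected counts (row total × column total / N):
  Fertiliser A, Low: 19×47/107 = 8.346
  Fertiliser A, Medium: 19×36/107 = 6.393
  Fertiliser A, High: 19×24/107 = 4.262
  Fertiliser B, Low: 88×47/107 = 38.654
  Fertiliser B, Medium: 88×36/107 = 29.607
  Fertiliser B, High: 88×24/107 = 19.738
Contributions (O − E)²/E:
  (6 − 8.346)²/8.346 = 0.6594
  (6 − 6.393)²/6.393 = 0.0242
  (7 − 4.262)²/4.262 = 1.7589
  (41 − 38.654)²/38.654 = 0.1424
  (30 − 29.607)²/29.607 = 0.0052
  (17 − 19.738)²/19.738 = 0.3798
χ² = 0.6594 + 0.0242 + 1.7589 + 0.1424 + 0.0052 + 0.3798 = 2.97

2.97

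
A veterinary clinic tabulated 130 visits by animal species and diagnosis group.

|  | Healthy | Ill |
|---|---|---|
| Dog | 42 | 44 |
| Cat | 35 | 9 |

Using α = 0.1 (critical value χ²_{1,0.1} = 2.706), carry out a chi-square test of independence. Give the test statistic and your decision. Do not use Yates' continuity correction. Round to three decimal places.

Row totals: 86, 44. Column totals: 77, 53. Grand total N = 130.
Expected counts (row total × column total / N):
  Dog, Healthy: 86×77/130 = 50.9385
  Dog, Ill: 86×53/130 = 35.0615
  Cat, Healthy: 44×77/130 = 26.0615
  Cat, Ill: 44×53/130 = 17.9385
Contributions (O − E)²/E:
  (42 − 50.9385)²/50.9385 = 1.5685
  (44 − 35.0615)²/35.0615 = 2.2788
  (35 − 26.0615)²/26.0615 = 3.0657
  (9 − 17.9385)²/17.9385 = 4.4539
χ² = 1.5685 + 2.2788 + 3.0657 + 4.4539 = 11.367
df = (2−1)(2−1) = 1. Since 11.367 > 2.706, reject the null hypothesis of independence at α = 0.1.

11.367; reject H₀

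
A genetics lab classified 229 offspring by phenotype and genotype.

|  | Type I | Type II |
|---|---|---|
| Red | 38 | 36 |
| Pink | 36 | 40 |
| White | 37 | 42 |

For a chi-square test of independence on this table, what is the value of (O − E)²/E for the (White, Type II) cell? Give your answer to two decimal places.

0.04

Row total (White) = 79; column total (Type II) = 118; N = 229.
Expected count E = 79 × 118 / 229 = 40.707.
Contribution = (O − E)²/E = (42 − 40.707)² / 40.707 = 0.04.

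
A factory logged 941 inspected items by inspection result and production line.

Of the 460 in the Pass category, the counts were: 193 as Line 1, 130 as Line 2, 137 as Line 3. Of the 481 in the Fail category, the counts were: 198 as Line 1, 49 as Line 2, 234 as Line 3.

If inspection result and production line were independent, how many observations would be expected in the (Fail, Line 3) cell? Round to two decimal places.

189.64

Row total (Fail) = 481; column total (Line 3) = 371; grand total N = 941.
Expected count = (row total × column total) / N = 481 × 371 / 941 = 189.64.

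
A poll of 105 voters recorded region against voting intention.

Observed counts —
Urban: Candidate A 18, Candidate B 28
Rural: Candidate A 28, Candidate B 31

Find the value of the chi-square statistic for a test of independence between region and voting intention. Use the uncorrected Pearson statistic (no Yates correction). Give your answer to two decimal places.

0.73

Row totals: 46, 59. Column totals: 46, 59. Grand total N = 105.
Expected counts (row total × column total / N):
  Urban, Candidate A: 46×46/105 = 20.152
  Urban, Candidate B: 46×59/105 = 25.848
  Rural, Candidate A: 59×46/105 = 25.848
  Rural, Candidate B: 59×59/105 = 33.152
Contributions (O − E)²/E:
  (18 − 20.152)²/20.152 = 0.2298
  (28 − 25.848)²/25.848 = 0.1792
  (28 − 25.848)²/25.848 = 0.1792
  (31 − 33.152)²/33.152 = 0.1397
χ² = 0.2298 + 0.1792 + 0.1792 + 0.1397 = 0.73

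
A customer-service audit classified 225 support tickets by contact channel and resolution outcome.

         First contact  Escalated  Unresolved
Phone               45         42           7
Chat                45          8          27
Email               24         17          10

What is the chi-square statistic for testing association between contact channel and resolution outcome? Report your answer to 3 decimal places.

Row totals: 94, 80, 51. Column totals: 114, 67, 44. Grand total N = 225.
Expected counts (row total × column total / N):
  Phone, First contact: 94×114/225 = 47.62667
  Phone, Escalated: 94×67/225 = 27.99111
  Phone, Unresolved: 94×44/225 = 18.38222
  Chat, First contact: 80×114/225 = 40.53333
  Chat, Escalated: 80×67/225 = 23.82222
  Chat, Unresolved: 80×44/225 = 15.64444
  Email, First contact: 51×114/225 = 25.84000
  Email, Escalated: 51×67/225 = 15.18667
  Email, Unresolved: 51×44/225 = 9.97333
Contributions (O − E)²/E:
  (45 − 47.62667)²/47.62667 = 0.1449
  (42 − 27.99111)²/27.99111 = 7.0111
  (7 − 18.38222)²/18.38222 = 7.0478
  (45 − 40.53333)²/40.53333 = 0.4922
  (8 − 23.82222)²/23.82222 = 10.5088
  (27 − 15.64444)²/15.64444 = 8.2425
  (24 − 25.84000)²/25.84000 = 0.1310
  (17 − 15.18667)²/15.18667 = 0.2165
  (10 − 9.97333)²/9.97333 = 0.0001
χ² = 0.1449 + 7.0111 + 7.0478 + 0.4922 + 10.5088 + 8.2425 + 0.1310 + 0.2165 + 0.0001 = 33.795

33.795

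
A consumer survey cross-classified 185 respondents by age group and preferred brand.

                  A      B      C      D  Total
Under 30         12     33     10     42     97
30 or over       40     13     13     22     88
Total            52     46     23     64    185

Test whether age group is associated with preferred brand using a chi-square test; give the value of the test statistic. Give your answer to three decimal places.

30.047

Grand total N = 185.
Expected counts (row total × column total / N):
  Under 30, A: 97×52/185 = 27.26486
  Under 30, B: 97×46/185 = 24.11892
  Under 30, C: 97×23/185 = 12.05946
  Under 30, D: 97×64/185 = 33.55676
  30 or over, A: 88×52/185 = 24.73514
  30 or over, B: 88×46/185 = 21.88108
  30 or over, C: 88×23/185 = 10.94054
  30 or over, D: 88×64/185 = 30.44324
Contributions (O − E)²/E:
  (12 − 27.26486)²/27.26486 = 8.5464
  (33 − 24.11892)²/24.11892 = 3.2702
  (10 − 12.05946)²/12.05946 = 0.3517
  (42 − 33.55676)²/33.55676 = 2.1244
  (40 − 24.73514)²/24.73514 = 9.4204
  (13 − 21.88108)²/21.88108 = 3.6046
  (13 − 10.94054)²/10.94054 = 0.3877
  (22 − 30.44324)²/30.44324 = 2.3417
χ² = 8.5464 + 3.2702 + 0.3517 + 2.1244 + 9.4204 + 3.6046 + 0.3877 + 2.3417 = 30.047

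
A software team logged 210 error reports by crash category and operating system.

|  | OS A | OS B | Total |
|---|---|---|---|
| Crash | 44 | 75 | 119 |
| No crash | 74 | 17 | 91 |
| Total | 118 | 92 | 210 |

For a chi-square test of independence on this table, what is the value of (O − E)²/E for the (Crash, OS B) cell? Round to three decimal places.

10.030

Row total (Crash) = 119; column total (OS B) = 92; N = 210.
Expected count E = 119 × 92 / 210 = 52.1333.
Contribution = (O − E)²/E = (75 − 52.1333)² / 52.1333 = 10.030.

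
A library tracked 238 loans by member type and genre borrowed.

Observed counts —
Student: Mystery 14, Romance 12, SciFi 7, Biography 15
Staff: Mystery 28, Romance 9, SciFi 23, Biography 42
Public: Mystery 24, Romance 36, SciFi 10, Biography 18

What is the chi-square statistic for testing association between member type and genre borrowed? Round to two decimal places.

Row totals: 48, 102, 88. Column totals: 66, 57, 40, 75. Grand total N = 238.
Expected counts (row total × column total / N):
  Student, Mystery: 48×66/238 = 13.311
  Student, Romance: 48×57/238 = 11.496
  Student, SciFi: 48×40/238 = 8.067
  Student, Biography: 48×75/238 = 15.126
  Staff, Mystery: 102×66/238 = 28.286
  Staff, Romance: 102×57/238 = 24.429
  Staff, SciFi: 102×40/238 = 17.143
  Staff, Biography: 102×75/238 = 32.143
  Public, Mystery: 88×66/238 = 24.403
  Public, Romance: 88×57/238 = 21.076
  Public, SciFi: 88×40/238 = 14.790
  Public, Biography: 88×75/238 = 27.731
Contributions (O − E)²/E:
  (14 − 13.311)²/13.311 = 0.0357
  (12 − 11.496)²/11.496 = 0.0221
  (7 − 8.067)²/8.067 = 0.1411
  (15 − 15.126)²/15.126 = 0.0010
  (28 − 28.286)²/28.286 = 0.0029
  (9 − 24.429)²/24.429 = 9.7447
  (23 − 17.143)²/17.143 = 2.0011
  (42 − 32.143)²/32.143 = 3.0228
  (24 − 24.403)²/24.403 = 0.0067
  (36 − 21.076)²/21.076 = 10.5677
  (10 − 14.790)²/14.790 = 1.5513
  (18 − 27.731)²/27.731 = 3.4147
χ² = 0.0357 + 0.0221 + 0.1411 + 0.0010 + 0.0029 + 9.7447 + 2.0011 + 3.0228 + 0.0067 + 10.5677 + 1.5513 + 3.4147 = 30.51

30.51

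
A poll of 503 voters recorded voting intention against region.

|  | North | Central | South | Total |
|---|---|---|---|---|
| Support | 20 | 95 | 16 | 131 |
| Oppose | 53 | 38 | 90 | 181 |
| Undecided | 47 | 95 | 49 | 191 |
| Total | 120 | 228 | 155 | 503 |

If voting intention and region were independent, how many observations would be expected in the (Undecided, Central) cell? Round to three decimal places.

86.577

Row total (Undecided) = 191; column total (Central) = 228; grand total N = 503.
Expected count = (row total × column total) / N = 191 × 228 / 503 = 86.577.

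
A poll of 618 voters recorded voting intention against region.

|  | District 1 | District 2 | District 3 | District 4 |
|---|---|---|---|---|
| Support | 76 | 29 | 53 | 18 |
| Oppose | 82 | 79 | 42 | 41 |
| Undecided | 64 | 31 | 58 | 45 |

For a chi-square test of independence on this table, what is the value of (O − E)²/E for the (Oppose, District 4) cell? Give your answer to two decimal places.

0.00

Row total (Oppose) = 244; column total (District 4) = 104; N = 618.
Expected count E = 244 × 104 / 618 = 41.061.
Contribution = (O − E)²/E = (41 − 41.061)² / 41.061 = 0.00.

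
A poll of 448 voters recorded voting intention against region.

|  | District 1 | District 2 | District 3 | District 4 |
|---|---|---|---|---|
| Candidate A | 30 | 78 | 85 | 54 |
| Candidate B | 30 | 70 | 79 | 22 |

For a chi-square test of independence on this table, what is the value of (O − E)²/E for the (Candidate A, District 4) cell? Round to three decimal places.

Row total (Candidate A) = 247; column total (District 4) = 76; N = 448.
Expected count E = 247 × 76 / 448 = 41.90179.
Contribution = (O − E)²/E = (54 − 41.90179)² / 41.90179 = 3.493.

3.493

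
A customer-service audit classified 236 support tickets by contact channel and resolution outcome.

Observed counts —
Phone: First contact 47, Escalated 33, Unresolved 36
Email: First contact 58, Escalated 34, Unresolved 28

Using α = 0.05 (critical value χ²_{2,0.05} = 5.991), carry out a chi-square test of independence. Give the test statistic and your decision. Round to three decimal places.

2.100; fail to reject H₀

Row totals: 116, 120. Column totals: 105, 67, 64. Grand total N = 236.
Expected counts (row total × column total / N):
  Phone, First contact: 116×105/236 = 51.6102
  Phone, Escalated: 116×67/236 = 32.9322
  Phone, Unresolved: 116×64/236 = 31.4576
  Email, First contact: 120×105/236 = 53.3898
  Email, Escalated: 120×67/236 = 34.0678
  Email, Unresolved: 120×64/236 = 32.5424
Contributions (O − E)²/E:
  (47 − 51.6102)²/51.6102 = 0.4118
  (33 − 32.9322)²/32.9322 = 0.0001
  (36 − 31.4576)²/31.4576 = 0.6559
  (58 − 53.3898)²/53.3898 = 0.3981
  (34 − 34.0678)²/34.0678 = 0.0001
  (28 − 32.5424)²/32.5424 = 0.6340
χ² = 0.4118 + 0.0001 + 0.6559 + 0.3981 + 0.0001 + 0.6340 = 2.100
df = (2−1)(3−1) = 2. Since 2.100 < 5.991, fail to reject the null hypothesis of independence at α = 0.05.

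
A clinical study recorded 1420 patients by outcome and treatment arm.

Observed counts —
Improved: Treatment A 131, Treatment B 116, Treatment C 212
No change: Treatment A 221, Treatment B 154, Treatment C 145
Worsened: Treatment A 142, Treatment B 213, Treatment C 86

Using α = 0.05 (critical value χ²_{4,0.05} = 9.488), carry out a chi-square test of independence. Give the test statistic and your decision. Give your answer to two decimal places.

Row totals: 459, 520, 441. Column totals: 494, 483, 443. Grand total N = 1420.
Expected counts (row total × column total / N):
  Improved, Treatment A: 459×494/1420 = 159.6803
  Improved, Treatment B: 459×483/1420 = 156.1246
  Improved, Treatment C: 459×443/1420 = 143.1951
  No change, Treatment A: 520×494/1420 = 180.9014
  No change, Treatment B: 520×483/1420 = 176.8732
  No change, Treatment C: 520×443/1420 = 162.2254
  Worsened, Treatment A: 441×494/1420 = 153.4183
  Worsened, Treatment B: 441×483/1420 = 150.0021
  Worsened, Treatment C: 441×443/1420 = 137.5796
Contributions (O − E)²/E:
  (131 − 159.6803)²/159.6803 = 5.1513
  (116 − 156.1246)²/156.1246 = 10.3122
  (212 − 143.1951)²/143.1951 = 33.0606
  (221 − 180.9014)²/180.9014 = 8.8883
  (154 − 176.8732)²/176.8732 = 2.9580
  (145 − 162.2254)²/162.2254 = 1.8290
  (142 − 153.4183)²/153.4183 = 0.8498
  (213 − 150.0021)²/150.0021 = 26.4579
  (86 − 137.5796)²/137.5796 = 19.3376
χ² = 5.1513 + 10.3122 + 33.0606 + 8.8883 + 2.9580 + 1.8290 + 0.8498 + 26.4579 + 19.3376 = 108.84
df = (3−1)(3−1) = 4. Since 108.84 > 9.488, reject the null hypothesis of independence at α = 0.05.

108.84; reject H₀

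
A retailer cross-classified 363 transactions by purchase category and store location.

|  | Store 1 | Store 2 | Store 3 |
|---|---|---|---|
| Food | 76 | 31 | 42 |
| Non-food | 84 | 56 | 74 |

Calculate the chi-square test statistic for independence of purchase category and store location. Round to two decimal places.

4.93

Row totals: 149, 214. Column totals: 160, 87, 116. Grand total N = 363.
Expected counts (row total × column total / N):
  Food, Store 1: 149×160/363 = 65.675
  Food, Store 2: 149×87/363 = 35.711
  Food, Store 3: 149×116/363 = 47.614
  Non-food, Store 1: 214×160/363 = 94.325
  Non-food, Store 2: 214×87/363 = 51.289
  Non-food, Store 3: 214×116/363 = 68.386
Contributions (O − E)²/E:
  (76 − 65.675)²/65.675 = 1.6232
  (31 − 35.711)²/35.711 = 0.6215
  (42 − 47.614)²/47.614 = 0.6619
  (84 − 94.325)²/94.325 = 1.1302
  (56 − 51.289)²/51.289 = 0.4327
  (74 − 68.386)²/68.386 = 0.4609
χ² = 1.6232 + 0.6215 + 0.6619 + 1.1302 + 0.4327 + 0.4609 = 4.93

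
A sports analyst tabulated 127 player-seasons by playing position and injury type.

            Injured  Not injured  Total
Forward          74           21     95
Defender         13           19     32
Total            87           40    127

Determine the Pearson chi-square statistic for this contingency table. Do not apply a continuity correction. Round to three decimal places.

Grand total N = 127.
Expected counts (row total × column total / N):
  Forward, Injured: 95×87/127 = 65.07874
  Forward, Not injured: 95×40/127 = 29.92126
  Defender, Injured: 32×87/127 = 21.92126
  Defender, Not injured: 32×40/127 = 10.07874
Contributions (O − E)²/E:
  (74 − 65.07874)²/65.07874 = 1.2230
  (21 − 29.92126)²/29.92126 = 2.6599
  (13 − 21.92126)²/21.92126 = 3.6307
  (19 − 10.07874)²/10.07874 = 7.8967
χ² = 1.2230 + 2.6599 + 3.6307 + 7.8967 = 15.410

15.410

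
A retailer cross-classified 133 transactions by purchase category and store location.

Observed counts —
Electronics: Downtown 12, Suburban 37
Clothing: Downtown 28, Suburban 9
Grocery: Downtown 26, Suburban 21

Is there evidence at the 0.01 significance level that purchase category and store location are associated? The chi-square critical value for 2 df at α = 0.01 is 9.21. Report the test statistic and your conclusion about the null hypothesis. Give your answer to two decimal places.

Row totals: 49, 37, 47. Column totals: 66, 67. Grand total N = 133.
Expected counts (row total × column total / N):
  Electronics, Downtown: 49×66/133 = 24.3158
  Electronics, Suburban: 49×67/133 = 24.6842
  Clothing, Downtown: 37×66/133 = 18.3609
  Clothing, Suburban: 37×67/133 = 18.6391
  Grocery, Downtown: 47×66/133 = 23.3233
  Grocery, Suburban: 47×67/133 = 23.6767
Contributions (O − E)²/E:
  (12 − 24.3158)²/24.3158 = 6.2379
  (37 − 24.6842)²/24.6842 = 6.1448
  (28 − 18.3609)²/18.3609 = 5.0603
  (9 − 18.6391)²/18.6391 = 4.9848
  (26 − 23.3233)²/23.3233 = 0.3072
  (21 − 23.6767)²/23.6767 = 0.3026
χ² = 6.2379 + 6.1448 + 5.0603 + 4.9848 + 0.3072 + 0.3026 = 23.04
df = (3−1)(2−1) = 2. Since 23.04 > 9.21, reject the null hypothesis of independence at α = 0.01.

23.04; reject H₀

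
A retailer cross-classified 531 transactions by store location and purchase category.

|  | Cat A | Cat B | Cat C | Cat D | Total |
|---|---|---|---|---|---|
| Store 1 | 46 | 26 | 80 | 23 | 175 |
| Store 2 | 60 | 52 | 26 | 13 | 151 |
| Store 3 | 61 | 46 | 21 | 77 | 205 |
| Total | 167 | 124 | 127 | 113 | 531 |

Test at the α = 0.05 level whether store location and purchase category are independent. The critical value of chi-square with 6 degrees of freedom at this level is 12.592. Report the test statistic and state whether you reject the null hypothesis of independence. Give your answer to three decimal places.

Grand total N = 531.
Expected counts (row total × column total / N):
  Store 1, Cat A: 175×167/531 = 55.03766
  Store 1, Cat B: 175×124/531 = 40.86629
  Store 1, Cat C: 175×127/531 = 41.85499
  Store 1, Cat D: 175×113/531 = 37.24105
  Store 2, Cat A: 151×167/531 = 47.48964
  Store 2, Cat B: 151×124/531 = 35.26177
  Store 2, Cat C: 151×127/531 = 36.11488
  Store 2, Cat D: 151×113/531 = 32.13371
  Store 3, Cat A: 205×167/531 = 64.47269
  Store 3, Cat B: 205×124/531 = 47.87194
  Store 3, Cat C: 205×127/531 = 49.03013
  Store 3, Cat D: 205×113/531 = 43.62524
Contributions (O − E)²/E:
  (46 − 55.03766)²/55.03766 = 1.4841
  (26 − 40.86629)²/40.86629 = 5.4080
  (80 − 41.85499)²/41.85499 = 34.7639
  (23 − 37.24105)²/37.24105 = 5.4458
  (60 − 47.48964)²/47.48964 = 3.2956
  (52 − 35.26177)²/35.26177 = 7.9454
  (26 − 36.11488)²/36.11488 = 2.8329
  (13 − 32.13371)²/32.13371 = 11.3930
  (61 − 64.47269)²/64.47269 = 0.1870
  (46 − 47.87194)²/47.87194 = 0.0732
  (21 − 49.03013)²/49.03013 = 16.0246
  (77 − 43.62524)²/43.62524 = 25.5328
χ² = 1.4841 + 5.4080 + 34.7639 + 5.4458 + 3.2956 + 7.9454 + 2.8329 + 11.3930 + 0.1870 + 0.0732 + 16.0246 + 25.5328 = 114.386
df = (3−1)(4−1) = 6. Since 114.386 > 12.592, reject the null hypothesis of independence at α = 0.05.

114.386; reject H₀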